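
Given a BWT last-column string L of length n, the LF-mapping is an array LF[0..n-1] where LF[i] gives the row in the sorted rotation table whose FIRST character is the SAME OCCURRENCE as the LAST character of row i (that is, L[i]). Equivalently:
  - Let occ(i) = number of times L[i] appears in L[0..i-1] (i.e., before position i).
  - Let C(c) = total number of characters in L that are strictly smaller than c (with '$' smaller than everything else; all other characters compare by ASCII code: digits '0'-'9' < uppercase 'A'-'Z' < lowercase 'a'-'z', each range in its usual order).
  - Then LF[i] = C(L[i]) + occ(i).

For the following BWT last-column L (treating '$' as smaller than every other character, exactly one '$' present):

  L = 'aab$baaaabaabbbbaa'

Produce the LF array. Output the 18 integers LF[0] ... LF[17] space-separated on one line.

Char counts: '$':1, 'a':10, 'b':7
C (first-col start): C('$')=0, C('a')=1, C('b')=11
L[0]='a': occ=0, LF[0]=C('a')+0=1+0=1
L[1]='a': occ=1, LF[1]=C('a')+1=1+1=2
L[2]='b': occ=0, LF[2]=C('b')+0=11+0=11
L[3]='$': occ=0, LF[3]=C('$')+0=0+0=0
L[4]='b': occ=1, LF[4]=C('b')+1=11+1=12
L[5]='a': occ=2, LF[5]=C('a')+2=1+2=3
L[6]='a': occ=3, LF[6]=C('a')+3=1+3=4
L[7]='a': occ=4, LF[7]=C('a')+4=1+4=5
L[8]='a': occ=5, LF[8]=C('a')+5=1+5=6
L[9]='b': occ=2, LF[9]=C('b')+2=11+2=13
L[10]='a': occ=6, LF[10]=C('a')+6=1+6=7
L[11]='a': occ=7, LF[11]=C('a')+7=1+7=8
L[12]='b': occ=3, LF[12]=C('b')+3=11+3=14
L[13]='b': occ=4, LF[13]=C('b')+4=11+4=15
L[14]='b': occ=5, LF[14]=C('b')+5=11+5=16
L[15]='b': occ=6, LF[15]=C('b')+6=11+6=17
L[16]='a': occ=8, LF[16]=C('a')+8=1+8=9
L[17]='a': occ=9, LF[17]=C('a')+9=1+9=10

Answer: 1 2 11 0 12 3 4 5 6 13 7 8 14 15 16 17 9 10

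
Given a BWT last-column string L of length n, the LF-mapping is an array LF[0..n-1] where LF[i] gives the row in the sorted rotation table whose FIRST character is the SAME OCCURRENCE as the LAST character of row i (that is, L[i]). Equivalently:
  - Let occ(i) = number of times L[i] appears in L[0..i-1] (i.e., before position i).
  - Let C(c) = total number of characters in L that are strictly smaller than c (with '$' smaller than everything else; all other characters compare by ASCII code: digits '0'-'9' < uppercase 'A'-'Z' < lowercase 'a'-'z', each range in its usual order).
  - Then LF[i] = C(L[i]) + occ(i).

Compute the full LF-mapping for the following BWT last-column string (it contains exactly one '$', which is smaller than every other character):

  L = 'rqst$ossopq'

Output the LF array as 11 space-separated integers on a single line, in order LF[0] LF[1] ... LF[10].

Char counts: '$':1, 'o':2, 'p':1, 'q':2, 'r':1, 's':3, 't':1
C (first-col start): C('$')=0, C('o')=1, C('p')=3, C('q')=4, C('r')=6, C('s')=7, C('t')=10
L[0]='r': occ=0, LF[0]=C('r')+0=6+0=6
L[1]='q': occ=0, LF[1]=C('q')+0=4+0=4
L[2]='s': occ=0, LF[2]=C('s')+0=7+0=7
L[3]='t': occ=0, LF[3]=C('t')+0=10+0=10
L[4]='$': occ=0, LF[4]=C('$')+0=0+0=0
L[5]='o': occ=0, LF[5]=C('o')+0=1+0=1
L[6]='s': occ=1, LF[6]=C('s')+1=7+1=8
L[7]='s': occ=2, LF[7]=C('s')+2=7+2=9
L[8]='o': occ=1, LF[8]=C('o')+1=1+1=2
L[9]='p': occ=0, LF[9]=C('p')+0=3+0=3
L[10]='q': occ=1, LF[10]=C('q')+1=4+1=5

Answer: 6 4 7 10 0 1 8 9 2 3 5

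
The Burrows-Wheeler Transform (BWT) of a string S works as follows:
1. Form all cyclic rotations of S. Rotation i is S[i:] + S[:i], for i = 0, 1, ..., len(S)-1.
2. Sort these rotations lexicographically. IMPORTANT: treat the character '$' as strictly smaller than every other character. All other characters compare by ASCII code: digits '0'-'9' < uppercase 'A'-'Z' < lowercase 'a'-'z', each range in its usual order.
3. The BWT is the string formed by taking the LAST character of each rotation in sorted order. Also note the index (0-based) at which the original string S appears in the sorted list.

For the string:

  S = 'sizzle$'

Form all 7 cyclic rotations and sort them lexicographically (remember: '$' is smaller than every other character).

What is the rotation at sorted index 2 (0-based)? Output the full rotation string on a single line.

All 7 rotations (rotation i = S[i:]+S[:i]):
  rot[0] = sizzle$
  rot[1] = izzle$s
  rot[2] = zzle$si
  rot[3] = zle$siz
  rot[4] = le$sizz
  rot[5] = e$sizzl
  rot[6] = $sizzle
Sorted (with $ < everything):
  sorted[0] = $sizzle
  sorted[1] = e$sizzl
  sorted[2] = izzle$s
  sorted[3] = le$sizz
  sorted[4] = sizzle$
  sorted[5] = zle$siz
  sorted[6] = zzle$si
sorted[2] = izzle$s

Answer: izzle$s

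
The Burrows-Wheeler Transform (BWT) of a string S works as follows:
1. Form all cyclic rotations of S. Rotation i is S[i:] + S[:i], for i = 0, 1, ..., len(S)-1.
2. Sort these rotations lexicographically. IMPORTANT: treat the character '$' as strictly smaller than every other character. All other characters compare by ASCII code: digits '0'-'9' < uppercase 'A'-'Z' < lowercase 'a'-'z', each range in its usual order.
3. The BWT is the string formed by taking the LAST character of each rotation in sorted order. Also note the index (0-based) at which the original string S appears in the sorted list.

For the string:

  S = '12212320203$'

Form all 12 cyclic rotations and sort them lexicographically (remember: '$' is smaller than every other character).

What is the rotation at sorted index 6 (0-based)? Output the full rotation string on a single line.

Answer: 203$12212320

Derivation:
All 12 rotations (rotation i = S[i:]+S[:i]):
  rot[0] = 12212320203$
  rot[1] = 2212320203$1
  rot[2] = 212320203$12
  rot[3] = 12320203$122
  rot[4] = 2320203$1221
  rot[5] = 320203$12212
  rot[6] = 20203$122123
  rot[7] = 0203$1221232
  rot[8] = 203$12212320
  rot[9] = 03$122123202
  rot[10] = 3$1221232020
  rot[11] = $12212320203
Sorted (with $ < everything):
  sorted[0] = $12212320203
  sorted[1] = 0203$1221232
  sorted[2] = 03$122123202
  sorted[3] = 12212320203$
  sorted[4] = 12320203$122
  sorted[5] = 20203$122123
  sorted[6] = 203$12212320
  sorted[7] = 212320203$12
  sorted[8] = 2212320203$1
  sorted[9] = 2320203$1221
  sorted[10] = 3$1221232020
  sorted[11] = 320203$12212
sorted[6] = 203$12212320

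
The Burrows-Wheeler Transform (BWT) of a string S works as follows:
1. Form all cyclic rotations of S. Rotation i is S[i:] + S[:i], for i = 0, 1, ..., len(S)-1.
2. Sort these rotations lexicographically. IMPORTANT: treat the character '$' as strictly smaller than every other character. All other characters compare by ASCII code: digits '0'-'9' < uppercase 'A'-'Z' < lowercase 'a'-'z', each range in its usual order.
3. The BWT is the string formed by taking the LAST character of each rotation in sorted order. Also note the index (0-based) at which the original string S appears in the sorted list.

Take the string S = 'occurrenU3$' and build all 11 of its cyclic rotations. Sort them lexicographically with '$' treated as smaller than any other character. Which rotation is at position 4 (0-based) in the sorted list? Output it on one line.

All 11 rotations (rotation i = S[i:]+S[:i]):
  rot[0] = occurrenU3$
  rot[1] = ccurrenU3$o
  rot[2] = currenU3$oc
  rot[3] = urrenU3$occ
  rot[4] = rrenU3$occu
  rot[5] = renU3$occur
  rot[6] = enU3$occurr
  rot[7] = nU3$occurre
  rot[8] = U3$occurren
  rot[9] = 3$occurrenU
  rot[10] = $occurrenU3
Sorted (with $ < everything):
  sorted[0] = $occurrenU3
  sorted[1] = 3$occurrenU
  sorted[2] = U3$occurren
  sorted[3] = ccurrenU3$o
  sorted[4] = currenU3$oc
  sorted[5] = enU3$occurr
  sorted[6] = nU3$occurre
  sorted[7] = occurrenU3$
  sorted[8] = renU3$occur
  sorted[9] = rrenU3$occu
  sorted[10] = urrenU3$occ
sorted[4] = currenU3$oc

Answer: currenU3$oc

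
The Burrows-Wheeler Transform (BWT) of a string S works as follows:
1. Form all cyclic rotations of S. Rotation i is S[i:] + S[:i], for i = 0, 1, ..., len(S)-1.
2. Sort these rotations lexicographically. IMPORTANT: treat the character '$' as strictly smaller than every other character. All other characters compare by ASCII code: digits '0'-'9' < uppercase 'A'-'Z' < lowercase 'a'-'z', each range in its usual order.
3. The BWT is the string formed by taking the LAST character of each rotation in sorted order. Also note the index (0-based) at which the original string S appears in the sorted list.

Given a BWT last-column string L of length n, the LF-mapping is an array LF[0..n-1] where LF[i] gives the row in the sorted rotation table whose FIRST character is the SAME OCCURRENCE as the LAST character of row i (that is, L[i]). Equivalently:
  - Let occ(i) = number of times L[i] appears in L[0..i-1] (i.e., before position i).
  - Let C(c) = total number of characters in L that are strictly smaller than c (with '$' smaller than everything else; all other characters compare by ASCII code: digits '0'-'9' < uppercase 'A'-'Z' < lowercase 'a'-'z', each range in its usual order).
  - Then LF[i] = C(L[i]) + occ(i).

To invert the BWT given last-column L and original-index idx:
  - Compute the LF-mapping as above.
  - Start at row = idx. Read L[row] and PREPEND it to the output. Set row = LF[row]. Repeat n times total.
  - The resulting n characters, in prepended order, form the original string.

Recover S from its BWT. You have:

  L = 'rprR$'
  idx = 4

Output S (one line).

Answer: rpRr$

Derivation:
LF mapping: 3 2 4 1 0
Walk LF starting at row 4, prepending L[row]:
  step 1: row=4, L[4]='$', prepend. Next row=LF[4]=0
  step 2: row=0, L[0]='r', prepend. Next row=LF[0]=3
  step 3: row=3, L[3]='R', prepend. Next row=LF[3]=1
  step 4: row=1, L[1]='p', prepend. Next row=LF[1]=2
  step 5: row=2, L[2]='r', prepend. Next row=LF[2]=4
Reversed output: rpRr$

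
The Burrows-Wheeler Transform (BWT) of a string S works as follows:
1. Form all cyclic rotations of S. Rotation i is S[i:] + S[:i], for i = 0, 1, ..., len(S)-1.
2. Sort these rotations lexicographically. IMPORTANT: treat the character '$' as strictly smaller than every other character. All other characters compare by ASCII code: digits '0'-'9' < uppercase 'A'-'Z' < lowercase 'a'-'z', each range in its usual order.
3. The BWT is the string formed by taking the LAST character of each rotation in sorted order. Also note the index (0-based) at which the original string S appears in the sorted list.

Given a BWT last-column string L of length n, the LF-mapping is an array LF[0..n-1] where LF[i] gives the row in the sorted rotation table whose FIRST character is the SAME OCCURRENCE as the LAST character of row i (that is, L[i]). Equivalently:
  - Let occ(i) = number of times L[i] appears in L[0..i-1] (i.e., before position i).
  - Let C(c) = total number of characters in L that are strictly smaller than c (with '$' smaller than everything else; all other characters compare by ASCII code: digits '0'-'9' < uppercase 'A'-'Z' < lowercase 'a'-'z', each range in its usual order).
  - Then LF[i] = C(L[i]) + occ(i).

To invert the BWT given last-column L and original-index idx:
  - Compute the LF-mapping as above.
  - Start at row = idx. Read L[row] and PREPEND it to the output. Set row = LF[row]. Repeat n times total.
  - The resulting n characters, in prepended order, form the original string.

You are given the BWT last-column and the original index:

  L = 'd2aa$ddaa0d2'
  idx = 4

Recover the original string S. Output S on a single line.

LF mapping: 8 2 4 5 0 9 10 6 7 1 11 3
Walk LF starting at row 4, prepending L[row]:
  step 1: row=4, L[4]='$', prepend. Next row=LF[4]=0
  step 2: row=0, L[0]='d', prepend. Next row=LF[0]=8
  step 3: row=8, L[8]='a', prepend. Next row=LF[8]=7
  step 4: row=7, L[7]='a', prepend. Next row=LF[7]=6
  step 5: row=6, L[6]='d', prepend. Next row=LF[6]=10
  step 6: row=10, L[10]='d', prepend. Next row=LF[10]=11
  step 7: row=11, L[11]='2', prepend. Next row=LF[11]=3
  step 8: row=3, L[3]='a', prepend. Next row=LF[3]=5
  step 9: row=5, L[5]='d', prepend. Next row=LF[5]=9
  step 10: row=9, L[9]='0', prepend. Next row=LF[9]=1
  step 11: row=1, L[1]='2', prepend. Next row=LF[1]=2
  step 12: row=2, L[2]='a', prepend. Next row=LF[2]=4
Reversed output: a20da2ddaad$

Answer: a20da2ddaad$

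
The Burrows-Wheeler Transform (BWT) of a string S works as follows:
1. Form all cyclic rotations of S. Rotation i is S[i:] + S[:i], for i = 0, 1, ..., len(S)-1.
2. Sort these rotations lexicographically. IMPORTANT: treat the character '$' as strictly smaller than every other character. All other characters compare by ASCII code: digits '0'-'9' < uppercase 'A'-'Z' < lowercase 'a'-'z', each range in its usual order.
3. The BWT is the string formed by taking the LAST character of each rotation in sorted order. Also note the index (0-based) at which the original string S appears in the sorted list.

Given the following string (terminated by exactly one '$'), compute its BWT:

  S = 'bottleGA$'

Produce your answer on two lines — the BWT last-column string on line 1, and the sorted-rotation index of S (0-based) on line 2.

All 9 rotations (rotation i = S[i:]+S[:i]):
  rot[0] = bottleGA$
  rot[1] = ottleGA$b
  rot[2] = ttleGA$bo
  rot[3] = tleGA$bot
  rot[4] = leGA$bott
  rot[5] = eGA$bottl
  rot[6] = GA$bottle
  rot[7] = A$bottleG
  rot[8] = $bottleGA
Sorted (with $ < everything):
  sorted[0] = $bottleGA  (last char: 'A')
  sorted[1] = A$bottleG  (last char: 'G')
  sorted[2] = GA$bottle  (last char: 'e')
  sorted[3] = bottleGA$  (last char: '$')
  sorted[4] = eGA$bottl  (last char: 'l')
  sorted[5] = leGA$bott  (last char: 't')
  sorted[6] = ottleGA$b  (last char: 'b')
  sorted[7] = tleGA$bot  (last char: 't')
  sorted[8] = ttleGA$bo  (last char: 'o')
Last column: AGe$ltbto
Original string S is at sorted index 3

Answer: AGe$ltbto
3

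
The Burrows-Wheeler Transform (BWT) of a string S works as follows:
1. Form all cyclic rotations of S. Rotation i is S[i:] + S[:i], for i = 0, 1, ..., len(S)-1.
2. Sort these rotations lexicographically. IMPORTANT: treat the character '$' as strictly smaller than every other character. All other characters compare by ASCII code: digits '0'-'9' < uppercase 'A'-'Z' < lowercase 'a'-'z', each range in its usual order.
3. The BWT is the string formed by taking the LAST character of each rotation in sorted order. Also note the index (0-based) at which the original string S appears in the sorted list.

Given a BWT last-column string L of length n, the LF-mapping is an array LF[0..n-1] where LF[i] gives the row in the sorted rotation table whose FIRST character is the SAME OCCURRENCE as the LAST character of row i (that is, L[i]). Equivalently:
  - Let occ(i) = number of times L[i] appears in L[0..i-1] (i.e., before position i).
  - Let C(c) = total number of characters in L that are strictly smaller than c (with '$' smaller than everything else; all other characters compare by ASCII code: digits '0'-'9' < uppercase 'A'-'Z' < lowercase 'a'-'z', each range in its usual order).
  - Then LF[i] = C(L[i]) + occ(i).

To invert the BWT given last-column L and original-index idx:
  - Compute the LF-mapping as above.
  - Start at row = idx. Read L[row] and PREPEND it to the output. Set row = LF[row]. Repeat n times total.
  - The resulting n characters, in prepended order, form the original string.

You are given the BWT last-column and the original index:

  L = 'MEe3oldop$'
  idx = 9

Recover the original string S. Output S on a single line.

LF mapping: 3 2 5 1 7 6 4 8 9 0
Walk LF starting at row 9, prepending L[row]:
  step 1: row=9, L[9]='$', prepend. Next row=LF[9]=0
  step 2: row=0, L[0]='M', prepend. Next row=LF[0]=3
  step 3: row=3, L[3]='3', prepend. Next row=LF[3]=1
  step 4: row=1, L[1]='E', prepend. Next row=LF[1]=2
  step 5: row=2, L[2]='e', prepend. Next row=LF[2]=5
  step 6: row=5, L[5]='l', prepend. Next row=LF[5]=6
  step 7: row=6, L[6]='d', prepend. Next row=LF[6]=4
  step 8: row=4, L[4]='o', prepend. Next row=LF[4]=7
  step 9: row=7, L[7]='o', prepend. Next row=LF[7]=8
  step 10: row=8, L[8]='p', prepend. Next row=LF[8]=9
Reversed output: poodleE3M$

Answer: poodleE3M$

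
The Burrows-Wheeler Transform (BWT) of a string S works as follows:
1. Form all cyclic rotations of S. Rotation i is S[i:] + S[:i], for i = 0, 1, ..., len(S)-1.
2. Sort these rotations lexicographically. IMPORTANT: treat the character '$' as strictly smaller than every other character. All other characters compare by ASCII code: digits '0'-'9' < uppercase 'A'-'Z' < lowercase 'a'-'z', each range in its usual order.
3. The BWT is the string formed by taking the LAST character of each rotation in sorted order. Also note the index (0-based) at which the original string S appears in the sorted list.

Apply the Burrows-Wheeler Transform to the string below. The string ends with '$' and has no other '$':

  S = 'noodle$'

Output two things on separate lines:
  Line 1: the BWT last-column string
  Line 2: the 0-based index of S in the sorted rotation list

Answer: eold$on
4

Derivation:
All 7 rotations (rotation i = S[i:]+S[:i]):
  rot[0] = noodle$
  rot[1] = oodle$n
  rot[2] = odle$no
  rot[3] = dle$noo
  rot[4] = le$nood
  rot[5] = e$noodl
  rot[6] = $noodle
Sorted (with $ < everything):
  sorted[0] = $noodle  (last char: 'e')
  sorted[1] = dle$noo  (last char: 'o')
  sorted[2] = e$noodl  (last char: 'l')
  sorted[3] = le$nood  (last char: 'd')
  sorted[4] = noodle$  (last char: '$')
  sorted[5] = odle$no  (last char: 'o')
  sorted[6] = oodle$n  (last char: 'n')
Last column: eold$on
Original string S is at sorted index 4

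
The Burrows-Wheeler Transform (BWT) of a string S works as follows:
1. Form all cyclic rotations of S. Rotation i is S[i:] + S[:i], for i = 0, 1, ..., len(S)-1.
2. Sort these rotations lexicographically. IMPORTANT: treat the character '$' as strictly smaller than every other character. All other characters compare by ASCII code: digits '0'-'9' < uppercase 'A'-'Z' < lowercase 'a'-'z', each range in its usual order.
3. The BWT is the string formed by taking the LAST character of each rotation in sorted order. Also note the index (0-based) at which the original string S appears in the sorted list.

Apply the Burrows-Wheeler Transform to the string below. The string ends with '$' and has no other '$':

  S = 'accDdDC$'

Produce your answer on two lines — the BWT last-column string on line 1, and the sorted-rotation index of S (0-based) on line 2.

All 8 rotations (rotation i = S[i:]+S[:i]):
  rot[0] = accDdDC$
  rot[1] = ccDdDC$a
  rot[2] = cDdDC$ac
  rot[3] = DdDC$acc
  rot[4] = dDC$accD
  rot[5] = DC$accDd
  rot[6] = C$accDdD
  rot[7] = $accDdDC
Sorted (with $ < everything):
  sorted[0] = $accDdDC  (last char: 'C')
  sorted[1] = C$accDdD  (last char: 'D')
  sorted[2] = DC$accDd  (last char: 'd')
  sorted[3] = DdDC$acc  (last char: 'c')
  sorted[4] = accDdDC$  (last char: '$')
  sorted[5] = cDdDC$ac  (last char: 'c')
  sorted[6] = ccDdDC$a  (last char: 'a')
  sorted[7] = dDC$accD  (last char: 'D')
Last column: CDdc$caD
Original string S is at sorted index 4

Answer: CDdc$caD
4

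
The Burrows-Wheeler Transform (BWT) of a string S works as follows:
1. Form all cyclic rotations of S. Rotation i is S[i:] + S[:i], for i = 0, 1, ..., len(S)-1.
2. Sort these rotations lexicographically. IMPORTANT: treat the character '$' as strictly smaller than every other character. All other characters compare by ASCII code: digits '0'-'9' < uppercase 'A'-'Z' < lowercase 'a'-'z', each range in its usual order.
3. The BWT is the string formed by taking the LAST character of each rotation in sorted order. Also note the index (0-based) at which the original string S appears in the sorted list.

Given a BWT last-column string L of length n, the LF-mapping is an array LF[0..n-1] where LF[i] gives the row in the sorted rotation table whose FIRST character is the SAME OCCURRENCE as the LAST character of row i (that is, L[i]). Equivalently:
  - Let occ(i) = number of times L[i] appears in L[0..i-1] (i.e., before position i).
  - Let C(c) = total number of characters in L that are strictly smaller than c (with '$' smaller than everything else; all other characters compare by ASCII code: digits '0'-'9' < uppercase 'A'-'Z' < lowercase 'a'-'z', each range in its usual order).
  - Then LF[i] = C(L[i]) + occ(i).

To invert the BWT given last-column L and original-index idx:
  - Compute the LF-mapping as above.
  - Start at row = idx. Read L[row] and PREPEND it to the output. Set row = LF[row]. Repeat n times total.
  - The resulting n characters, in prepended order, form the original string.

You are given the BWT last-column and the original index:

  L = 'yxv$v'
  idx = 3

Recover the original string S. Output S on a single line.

Answer: xvvy$

Derivation:
LF mapping: 4 3 1 0 2
Walk LF starting at row 3, prepending L[row]:
  step 1: row=3, L[3]='$', prepend. Next row=LF[3]=0
  step 2: row=0, L[0]='y', prepend. Next row=LF[0]=4
  step 3: row=4, L[4]='v', prepend. Next row=LF[4]=2
  step 4: row=2, L[2]='v', prepend. Next row=LF[2]=1
  step 5: row=1, L[1]='x', prepend. Next row=LF[1]=3
Reversed output: xvvy$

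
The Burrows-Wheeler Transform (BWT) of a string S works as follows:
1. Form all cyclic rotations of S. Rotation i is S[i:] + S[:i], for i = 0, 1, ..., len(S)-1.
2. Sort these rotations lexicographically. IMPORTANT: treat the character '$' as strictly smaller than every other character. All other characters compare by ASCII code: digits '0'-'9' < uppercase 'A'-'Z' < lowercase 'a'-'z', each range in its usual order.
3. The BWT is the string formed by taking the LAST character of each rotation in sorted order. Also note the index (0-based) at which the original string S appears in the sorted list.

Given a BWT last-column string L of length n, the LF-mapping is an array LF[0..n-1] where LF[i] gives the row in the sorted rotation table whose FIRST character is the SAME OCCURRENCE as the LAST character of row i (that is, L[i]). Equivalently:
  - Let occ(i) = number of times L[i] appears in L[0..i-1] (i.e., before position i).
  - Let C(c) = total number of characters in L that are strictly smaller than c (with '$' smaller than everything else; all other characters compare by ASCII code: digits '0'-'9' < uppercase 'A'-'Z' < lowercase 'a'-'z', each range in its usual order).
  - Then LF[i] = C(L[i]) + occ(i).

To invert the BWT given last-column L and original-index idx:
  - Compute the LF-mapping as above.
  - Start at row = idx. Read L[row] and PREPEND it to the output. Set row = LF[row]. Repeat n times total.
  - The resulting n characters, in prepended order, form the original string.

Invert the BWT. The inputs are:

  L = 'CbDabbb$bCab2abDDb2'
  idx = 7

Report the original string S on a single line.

Answer: Dbb2bCaabD2bbbDbaC$

Derivation:
LF mapping: 3 11 5 8 12 13 14 0 15 4 9 16 1 10 17 6 7 18 2
Walk LF starting at row 7, prepending L[row]:
  step 1: row=7, L[7]='$', prepend. Next row=LF[7]=0
  step 2: row=0, L[0]='C', prepend. Next row=LF[0]=3
  step 3: row=3, L[3]='a', prepend. Next row=LF[3]=8
  step 4: row=8, L[8]='b', prepend. Next row=LF[8]=15
  step 5: row=15, L[15]='D', prepend. Next row=LF[15]=6
  step 6: row=6, L[6]='b', prepend. Next row=LF[6]=14
  step 7: row=14, L[14]='b', prepend. Next row=LF[14]=17
  step 8: row=17, L[17]='b', prepend. Next row=LF[17]=18
  step 9: row=18, L[18]='2', prepend. Next row=LF[18]=2
  step 10: row=2, L[2]='D', prepend. Next row=LF[2]=5
  step 11: row=5, L[5]='b', prepend. Next row=LF[5]=13
  step 12: row=13, L[13]='a', prepend. Next row=LF[13]=10
  step 13: row=10, L[10]='a', prepend. Next row=LF[10]=9
  step 14: row=9, L[9]='C', prepend. Next row=LF[9]=4
  step 15: row=4, L[4]='b', prepend. Next row=LF[4]=12
  step 16: row=12, L[12]='2', prepend. Next row=LF[12]=1
  step 17: row=1, L[1]='b', prepend. Next row=LF[1]=11
  step 18: row=11, L[11]='b', prepend. Next row=LF[11]=16
  step 19: row=16, L[16]='D', prepend. Next row=LF[16]=7
Reversed output: Dbb2bCaabD2bbbDbaC$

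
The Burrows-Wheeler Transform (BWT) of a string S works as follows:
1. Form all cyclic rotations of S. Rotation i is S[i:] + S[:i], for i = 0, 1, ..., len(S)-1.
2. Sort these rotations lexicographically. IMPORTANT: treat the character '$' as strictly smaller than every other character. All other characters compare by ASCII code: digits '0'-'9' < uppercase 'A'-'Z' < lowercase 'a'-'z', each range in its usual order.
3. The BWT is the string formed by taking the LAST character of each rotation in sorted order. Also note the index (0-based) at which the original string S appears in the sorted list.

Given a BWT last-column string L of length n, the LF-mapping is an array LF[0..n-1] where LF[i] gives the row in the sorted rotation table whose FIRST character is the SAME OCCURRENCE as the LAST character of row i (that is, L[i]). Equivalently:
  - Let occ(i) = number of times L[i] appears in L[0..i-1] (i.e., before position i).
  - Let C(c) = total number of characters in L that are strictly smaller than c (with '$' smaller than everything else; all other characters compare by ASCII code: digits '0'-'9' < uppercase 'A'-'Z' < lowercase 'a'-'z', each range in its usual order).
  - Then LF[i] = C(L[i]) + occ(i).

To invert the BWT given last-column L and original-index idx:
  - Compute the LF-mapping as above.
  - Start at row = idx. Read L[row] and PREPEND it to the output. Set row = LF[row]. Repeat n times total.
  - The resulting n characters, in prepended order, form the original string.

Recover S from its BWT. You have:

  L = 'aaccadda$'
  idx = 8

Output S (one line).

LF mapping: 1 2 5 6 3 7 8 4 0
Walk LF starting at row 8, prepending L[row]:
  step 1: row=8, L[8]='$', prepend. Next row=LF[8]=0
  step 2: row=0, L[0]='a', prepend. Next row=LF[0]=1
  step 3: row=1, L[1]='a', prepend. Next row=LF[1]=2
  step 4: row=2, L[2]='c', prepend. Next row=LF[2]=5
  step 5: row=5, L[5]='d', prepend. Next row=LF[5]=7
  step 6: row=7, L[7]='a', prepend. Next row=LF[7]=4
  step 7: row=4, L[4]='a', prepend. Next row=LF[4]=3
  step 8: row=3, L[3]='c', prepend. Next row=LF[3]=6
  step 9: row=6, L[6]='d', prepend. Next row=LF[6]=8
Reversed output: dcaadcaa$

Answer: dcaadcaa$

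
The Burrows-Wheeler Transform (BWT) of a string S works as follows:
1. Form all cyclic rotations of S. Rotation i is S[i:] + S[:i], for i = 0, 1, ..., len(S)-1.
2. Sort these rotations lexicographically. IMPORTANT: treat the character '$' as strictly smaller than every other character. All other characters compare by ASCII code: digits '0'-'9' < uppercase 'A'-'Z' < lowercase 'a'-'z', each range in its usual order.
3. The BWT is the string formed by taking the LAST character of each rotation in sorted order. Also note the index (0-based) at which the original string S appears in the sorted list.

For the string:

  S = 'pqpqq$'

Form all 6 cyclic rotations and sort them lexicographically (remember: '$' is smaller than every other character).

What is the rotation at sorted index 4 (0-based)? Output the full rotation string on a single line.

All 6 rotations (rotation i = S[i:]+S[:i]):
  rot[0] = pqpqq$
  rot[1] = qpqq$p
  rot[2] = pqq$pq
  rot[3] = qq$pqp
  rot[4] = q$pqpq
  rot[5] = $pqpqq
Sorted (with $ < everything):
  sorted[0] = $pqpqq
  sorted[1] = pqpqq$
  sorted[2] = pqq$pq
  sorted[3] = q$pqpq
  sorted[4] = qpqq$p
  sorted[5] = qq$pqp
sorted[4] = qpqq$p

Answer: qpqq$p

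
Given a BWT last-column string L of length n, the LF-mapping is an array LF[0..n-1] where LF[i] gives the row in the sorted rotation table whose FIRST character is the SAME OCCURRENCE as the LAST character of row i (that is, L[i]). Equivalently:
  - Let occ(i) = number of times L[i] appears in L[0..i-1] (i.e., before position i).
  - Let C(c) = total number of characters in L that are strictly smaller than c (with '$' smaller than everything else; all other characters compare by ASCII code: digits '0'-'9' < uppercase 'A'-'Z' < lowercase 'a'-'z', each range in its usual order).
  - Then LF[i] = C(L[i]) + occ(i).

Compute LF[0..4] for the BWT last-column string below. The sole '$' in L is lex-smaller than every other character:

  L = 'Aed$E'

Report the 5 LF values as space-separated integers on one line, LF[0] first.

Char counts: '$':1, 'A':1, 'E':1, 'd':1, 'e':1
C (first-col start): C('$')=0, C('A')=1, C('E')=2, C('d')=3, C('e')=4
L[0]='A': occ=0, LF[0]=C('A')+0=1+0=1
L[1]='e': occ=0, LF[1]=C('e')+0=4+0=4
L[2]='d': occ=0, LF[2]=C('d')+0=3+0=3
L[3]='$': occ=0, LF[3]=C('$')+0=0+0=0
L[4]='E': occ=0, LF[4]=C('E')+0=2+0=2

Answer: 1 4 3 0 2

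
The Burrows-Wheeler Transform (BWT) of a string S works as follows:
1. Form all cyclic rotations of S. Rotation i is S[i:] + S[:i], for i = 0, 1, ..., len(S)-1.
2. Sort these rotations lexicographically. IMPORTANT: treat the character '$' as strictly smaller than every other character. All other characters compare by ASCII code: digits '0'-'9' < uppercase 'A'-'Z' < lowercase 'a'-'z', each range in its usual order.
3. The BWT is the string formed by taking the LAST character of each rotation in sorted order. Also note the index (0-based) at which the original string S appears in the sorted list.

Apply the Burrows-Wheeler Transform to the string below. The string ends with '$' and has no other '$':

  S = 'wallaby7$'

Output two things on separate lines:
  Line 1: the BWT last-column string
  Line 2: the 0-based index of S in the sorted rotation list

Answer: 7ylwala$b
7

Derivation:
All 9 rotations (rotation i = S[i:]+S[:i]):
  rot[0] = wallaby7$
  rot[1] = allaby7$w
  rot[2] = llaby7$wa
  rot[3] = laby7$wal
  rot[4] = aby7$wall
  rot[5] = by7$walla
  rot[6] = y7$wallab
  rot[7] = 7$wallaby
  rot[8] = $wallaby7
Sorted (with $ < everything):
  sorted[0] = $wallaby7  (last char: '7')
  sorted[1] = 7$wallaby  (last char: 'y')
  sorted[2] = aby7$wall  (last char: 'l')
  sorted[3] = allaby7$w  (last char: 'w')
  sorted[4] = by7$walla  (last char: 'a')
  sorted[5] = laby7$wal  (last char: 'l')
  sorted[6] = llaby7$wa  (last char: 'a')
  sorted[7] = wallaby7$  (last char: '$')
  sorted[8] = y7$wallab  (last char: 'b')
Last column: 7ylwala$b
Original string S is at sorted index 7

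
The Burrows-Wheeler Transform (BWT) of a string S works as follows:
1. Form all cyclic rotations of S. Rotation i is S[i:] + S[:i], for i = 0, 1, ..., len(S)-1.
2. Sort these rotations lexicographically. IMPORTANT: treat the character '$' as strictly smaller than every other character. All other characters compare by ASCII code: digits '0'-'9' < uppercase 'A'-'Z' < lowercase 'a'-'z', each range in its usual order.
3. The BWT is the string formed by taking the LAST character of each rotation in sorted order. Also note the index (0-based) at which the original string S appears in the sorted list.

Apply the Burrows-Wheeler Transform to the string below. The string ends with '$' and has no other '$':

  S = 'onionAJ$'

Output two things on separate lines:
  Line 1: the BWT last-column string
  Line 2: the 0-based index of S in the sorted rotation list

Answer: JnAnooi$
7

Derivation:
All 8 rotations (rotation i = S[i:]+S[:i]):
  rot[0] = onionAJ$
  rot[1] = nionAJ$o
  rot[2] = ionAJ$on
  rot[3] = onAJ$oni
  rot[4] = nAJ$onio
  rot[5] = AJ$onion
  rot[6] = J$onionA
  rot[7] = $onionAJ
Sorted (with $ < everything):
  sorted[0] = $onionAJ  (last char: 'J')
  sorted[1] = AJ$onion  (last char: 'n')
  sorted[2] = J$onionA  (last char: 'A')
  sorted[3] = ionAJ$on  (last char: 'n')
  sorted[4] = nAJ$onio  (last char: 'o')
  sorted[5] = nionAJ$o  (last char: 'o')
  sorted[6] = onAJ$oni  (last char: 'i')
  sorted[7] = onionAJ$  (last char: '$')
Last column: JnAnooi$
Original string S is at sorted index 7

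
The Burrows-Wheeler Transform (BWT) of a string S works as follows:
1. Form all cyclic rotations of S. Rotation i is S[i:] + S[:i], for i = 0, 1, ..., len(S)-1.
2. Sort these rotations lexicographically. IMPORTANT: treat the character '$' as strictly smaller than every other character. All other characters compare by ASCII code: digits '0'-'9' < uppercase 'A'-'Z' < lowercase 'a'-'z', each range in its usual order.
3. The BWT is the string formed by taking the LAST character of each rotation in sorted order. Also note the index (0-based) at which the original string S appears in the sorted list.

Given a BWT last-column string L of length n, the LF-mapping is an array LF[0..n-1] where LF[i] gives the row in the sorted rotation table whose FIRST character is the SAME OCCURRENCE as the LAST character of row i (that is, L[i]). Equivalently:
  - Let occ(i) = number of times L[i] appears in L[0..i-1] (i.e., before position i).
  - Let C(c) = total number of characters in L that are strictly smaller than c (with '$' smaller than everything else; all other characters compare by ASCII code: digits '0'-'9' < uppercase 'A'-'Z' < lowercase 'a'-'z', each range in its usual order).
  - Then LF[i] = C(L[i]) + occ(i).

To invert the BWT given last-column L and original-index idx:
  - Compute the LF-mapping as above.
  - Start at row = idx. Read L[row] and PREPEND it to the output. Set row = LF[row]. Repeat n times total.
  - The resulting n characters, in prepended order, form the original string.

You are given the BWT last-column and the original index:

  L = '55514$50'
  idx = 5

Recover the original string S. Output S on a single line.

LF mapping: 4 5 6 2 3 0 7 1
Walk LF starting at row 5, prepending L[row]:
  step 1: row=5, L[5]='$', prepend. Next row=LF[5]=0
  step 2: row=0, L[0]='5', prepend. Next row=LF[0]=4
  step 3: row=4, L[4]='4', prepend. Next row=LF[4]=3
  step 4: row=3, L[3]='1', prepend. Next row=LF[3]=2
  step 5: row=2, L[2]='5', prepend. Next row=LF[2]=6
  step 6: row=6, L[6]='5', prepend. Next row=LF[6]=7
  step 7: row=7, L[7]='0', prepend. Next row=LF[7]=1
  step 8: row=1, L[1]='5', prepend. Next row=LF[1]=5
Reversed output: 5055145$

Answer: 5055145$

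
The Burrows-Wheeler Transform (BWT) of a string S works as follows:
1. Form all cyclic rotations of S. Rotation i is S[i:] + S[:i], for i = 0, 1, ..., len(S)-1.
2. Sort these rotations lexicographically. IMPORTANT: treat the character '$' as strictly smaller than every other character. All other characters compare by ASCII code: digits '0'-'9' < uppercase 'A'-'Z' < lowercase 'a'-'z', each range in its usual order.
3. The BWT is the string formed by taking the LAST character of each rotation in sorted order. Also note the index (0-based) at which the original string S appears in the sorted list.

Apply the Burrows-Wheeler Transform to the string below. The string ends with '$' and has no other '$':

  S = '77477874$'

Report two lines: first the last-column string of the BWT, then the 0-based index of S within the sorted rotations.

All 9 rotations (rotation i = S[i:]+S[:i]):
  rot[0] = 77477874$
  rot[1] = 7477874$7
  rot[2] = 477874$77
  rot[3] = 77874$774
  rot[4] = 7874$7747
  rot[5] = 874$77477
  rot[6] = 74$774778
  rot[7] = 4$7747787
  rot[8] = $77477874
Sorted (with $ < everything):
  sorted[0] = $77477874  (last char: '4')
  sorted[1] = 4$7747787  (last char: '7')
  sorted[2] = 477874$77  (last char: '7')
  sorted[3] = 74$774778  (last char: '8')
  sorted[4] = 7477874$7  (last char: '7')
  sorted[5] = 77477874$  (last char: '$')
  sorted[6] = 77874$774  (last char: '4')
  sorted[7] = 7874$7747  (last char: '7')
  sorted[8] = 874$77477  (last char: '7')
Last column: 47787$477
Original string S is at sorted index 5

Answer: 47787$477
5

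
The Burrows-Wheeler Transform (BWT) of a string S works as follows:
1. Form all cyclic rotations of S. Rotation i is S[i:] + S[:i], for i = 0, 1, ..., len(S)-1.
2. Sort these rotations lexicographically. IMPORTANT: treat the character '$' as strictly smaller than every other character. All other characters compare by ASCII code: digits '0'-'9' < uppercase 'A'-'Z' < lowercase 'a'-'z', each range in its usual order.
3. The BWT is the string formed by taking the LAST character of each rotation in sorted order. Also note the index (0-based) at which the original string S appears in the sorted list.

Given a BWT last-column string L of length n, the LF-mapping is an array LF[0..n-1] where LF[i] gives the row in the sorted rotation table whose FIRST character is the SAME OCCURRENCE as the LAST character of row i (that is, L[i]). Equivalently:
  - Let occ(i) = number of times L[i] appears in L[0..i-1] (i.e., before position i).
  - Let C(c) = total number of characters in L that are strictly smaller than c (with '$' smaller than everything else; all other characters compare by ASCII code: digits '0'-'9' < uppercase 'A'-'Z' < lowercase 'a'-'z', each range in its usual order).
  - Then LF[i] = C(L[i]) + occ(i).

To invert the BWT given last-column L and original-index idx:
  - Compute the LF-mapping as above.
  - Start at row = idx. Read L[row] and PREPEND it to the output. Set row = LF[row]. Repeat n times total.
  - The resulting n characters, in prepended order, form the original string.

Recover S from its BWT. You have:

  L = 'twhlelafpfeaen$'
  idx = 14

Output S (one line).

Answer: waffleelephant$

Derivation:
LF mapping: 13 14 8 9 3 10 1 6 12 7 4 2 5 11 0
Walk LF starting at row 14, prepending L[row]:
  step 1: row=14, L[14]='$', prepend. Next row=LF[14]=0
  step 2: row=0, L[0]='t', prepend. Next row=LF[0]=13
  step 3: row=13, L[13]='n', prepend. Next row=LF[13]=11
  step 4: row=11, L[11]='a', prepend. Next row=LF[11]=2
  step 5: row=2, L[2]='h', prepend. Next row=LF[2]=8
  step 6: row=8, L[8]='p', prepend. Next row=LF[8]=12
  step 7: row=12, L[12]='e', prepend. Next row=LF[12]=5
  step 8: row=5, L[5]='l', prepend. Next row=LF[5]=10
  step 9: row=10, L[10]='e', prepend. Next row=LF[10]=4
  step 10: row=4, L[4]='e', prepend. Next row=LF[4]=3
  step 11: row=3, L[3]='l', prepend. Next row=LF[3]=9
  step 12: row=9, L[9]='f', prepend. Next row=LF[9]=7
  step 13: row=7, L[7]='f', prepend. Next row=LF[7]=6
  step 14: row=6, L[6]='a', prepend. Next row=LF[6]=1
  step 15: row=1, L[1]='w', prepend. Next row=LF[1]=14
Reversed output: waffleelephant$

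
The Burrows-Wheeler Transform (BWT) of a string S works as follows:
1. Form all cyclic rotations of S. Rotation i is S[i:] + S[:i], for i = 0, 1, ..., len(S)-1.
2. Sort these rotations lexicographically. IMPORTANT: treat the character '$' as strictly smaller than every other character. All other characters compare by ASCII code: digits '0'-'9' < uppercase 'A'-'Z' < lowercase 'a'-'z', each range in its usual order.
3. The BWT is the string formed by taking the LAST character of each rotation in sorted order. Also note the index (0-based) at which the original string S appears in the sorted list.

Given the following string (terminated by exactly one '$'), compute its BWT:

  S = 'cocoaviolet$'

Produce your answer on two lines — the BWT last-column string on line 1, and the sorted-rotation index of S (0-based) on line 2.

Answer: too$lvocciea
3

Derivation:
All 12 rotations (rotation i = S[i:]+S[:i]):
  rot[0] = cocoaviolet$
  rot[1] = ocoaviolet$c
  rot[2] = coaviolet$co
  rot[3] = oaviolet$coc
  rot[4] = aviolet$coco
  rot[5] = violet$cocoa
  rot[6] = iolet$cocoav
  rot[7] = olet$cocoavi
  rot[8] = let$cocoavio
  rot[9] = et$cocoaviol
  rot[10] = t$cocoaviole
  rot[11] = $cocoaviolet
Sorted (with $ < everything):
  sorted[0] = $cocoaviolet  (last char: 't')
  sorted[1] = aviolet$coco  (last char: 'o')
  sorted[2] = coaviolet$co  (last char: 'o')
  sorted[3] = cocoaviolet$  (last char: '$')
  sorted[4] = et$cocoaviol  (last char: 'l')
  sorted[5] = iolet$cocoav  (last char: 'v')
  sorted[6] = let$cocoavio  (last char: 'o')
  sorted[7] = oaviolet$coc  (last char: 'c')
  sorted[8] = ocoaviolet$c  (last char: 'c')
  sorted[9] = olet$cocoavi  (last char: 'i')
  sorted[10] = t$cocoaviole  (last char: 'e')
  sorted[11] = violet$cocoa  (last char: 'a')
Last column: too$lvocciea
Original string S is at sorted index 3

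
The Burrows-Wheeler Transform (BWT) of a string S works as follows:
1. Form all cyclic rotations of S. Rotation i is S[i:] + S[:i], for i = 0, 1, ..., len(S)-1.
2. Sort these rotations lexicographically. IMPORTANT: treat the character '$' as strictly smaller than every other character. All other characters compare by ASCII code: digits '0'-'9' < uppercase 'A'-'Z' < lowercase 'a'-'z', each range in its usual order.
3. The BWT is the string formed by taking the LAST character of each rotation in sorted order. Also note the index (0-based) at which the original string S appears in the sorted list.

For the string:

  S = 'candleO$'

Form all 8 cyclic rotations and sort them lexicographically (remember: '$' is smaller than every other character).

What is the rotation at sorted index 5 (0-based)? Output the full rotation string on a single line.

All 8 rotations (rotation i = S[i:]+S[:i]):
  rot[0] = candleO$
  rot[1] = andleO$c
  rot[2] = ndleO$ca
  rot[3] = dleO$can
  rot[4] = leO$cand
  rot[5] = eO$candl
  rot[6] = O$candle
  rot[7] = $candleO
Sorted (with $ < everything):
  sorted[0] = $candleO
  sorted[1] = O$candle
  sorted[2] = andleO$c
  sorted[3] = candleO$
  sorted[4] = dleO$can
  sorted[5] = eO$candl
  sorted[6] = leO$cand
  sorted[7] = ndleO$ca
sorted[5] = eO$candl

Answer: eO$candl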